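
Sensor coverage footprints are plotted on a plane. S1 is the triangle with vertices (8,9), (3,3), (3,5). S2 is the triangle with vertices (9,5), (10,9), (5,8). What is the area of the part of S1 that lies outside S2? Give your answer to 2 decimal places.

4.35

|S1| = 5, |S1∩S2| = 0.6456.
|S1 ∖ S2| = |S1| − |S1∩S2| = 5 − 0.6456 = 4.35.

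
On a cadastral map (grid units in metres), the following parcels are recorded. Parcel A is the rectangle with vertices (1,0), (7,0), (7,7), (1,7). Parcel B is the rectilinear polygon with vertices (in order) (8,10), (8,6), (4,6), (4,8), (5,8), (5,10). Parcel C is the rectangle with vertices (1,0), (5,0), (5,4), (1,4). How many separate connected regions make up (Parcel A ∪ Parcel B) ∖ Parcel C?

1

(Parcel A ∪ Parcel B) ∖ Parcel C is a single connected region.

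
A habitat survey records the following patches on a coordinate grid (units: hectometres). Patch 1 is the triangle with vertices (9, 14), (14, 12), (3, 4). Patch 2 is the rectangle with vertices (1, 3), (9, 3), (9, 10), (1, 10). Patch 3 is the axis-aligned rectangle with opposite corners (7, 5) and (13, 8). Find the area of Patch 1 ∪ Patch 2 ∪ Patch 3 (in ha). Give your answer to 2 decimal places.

86.89

By inclusion–exclusion:
Individual areas: |Patch 1| = 31, |Patch 2| = 56, |Patch 3| = 18.
|Patch 1∩Patch 2| = 12.1091.
|Patch 1∩Patch 3| = 0.8182.
|Patch 2∩Patch 3|: x∈[7,9], y∈[5,8] → 2·3 = 6.
|Patch 1∩Patch 2∩Patch 3| = 0.8182.
|Patch 1 ∪ Patch 2 ∪ Patch 3| = 105 − 18.9273 + 0.8182 = 86.89.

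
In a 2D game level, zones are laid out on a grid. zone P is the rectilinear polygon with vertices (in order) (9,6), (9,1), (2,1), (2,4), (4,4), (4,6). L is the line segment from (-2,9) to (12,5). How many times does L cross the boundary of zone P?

The segment meets the boundary at (9,5.857), (8.5,6).

2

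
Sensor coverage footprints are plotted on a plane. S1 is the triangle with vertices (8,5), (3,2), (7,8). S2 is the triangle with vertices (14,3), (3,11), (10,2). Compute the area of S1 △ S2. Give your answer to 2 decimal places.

26.38

|S1| = 9, |S2| = 21.5, |S1∩S2| = 2.0612.
|S1 △ S2| = |S1| + |S2| − 2·|S1∩S2| = 9 + 21.5 − 4.1224 = 26.38.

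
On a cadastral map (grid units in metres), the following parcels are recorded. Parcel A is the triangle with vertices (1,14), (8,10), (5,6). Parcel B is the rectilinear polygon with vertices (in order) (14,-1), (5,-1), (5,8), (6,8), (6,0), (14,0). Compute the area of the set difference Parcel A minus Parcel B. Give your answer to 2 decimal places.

|Parcel A| = 20, |Parcel A∩Parcel B| = 1.3333.
|Parcel A ∖ Parcel B| = |Parcel A| − |Parcel A∩Parcel B| = 20 − 1.3333 = 18.67.

18.67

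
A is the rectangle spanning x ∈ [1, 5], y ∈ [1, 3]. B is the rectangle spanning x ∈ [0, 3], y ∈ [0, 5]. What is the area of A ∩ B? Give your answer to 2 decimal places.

|A∩B|: x∈[1,3], y∈[1,3] → 2·2 = 4.

4.00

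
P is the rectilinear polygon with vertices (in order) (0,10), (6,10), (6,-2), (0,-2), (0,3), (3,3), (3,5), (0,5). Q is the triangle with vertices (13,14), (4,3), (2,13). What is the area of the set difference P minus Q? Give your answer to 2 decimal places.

|P| = 66, |P∩Q| = 16.4556.
|P ∖ Q| = |P| − |P∩Q| = 66 − 16.4556 = 49.54.

49.54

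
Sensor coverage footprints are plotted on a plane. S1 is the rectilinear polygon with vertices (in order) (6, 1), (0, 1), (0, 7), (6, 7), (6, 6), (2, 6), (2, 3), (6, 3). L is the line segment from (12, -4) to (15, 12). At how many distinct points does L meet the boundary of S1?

0

The segment lies entirely outside S1 and never meets its boundary.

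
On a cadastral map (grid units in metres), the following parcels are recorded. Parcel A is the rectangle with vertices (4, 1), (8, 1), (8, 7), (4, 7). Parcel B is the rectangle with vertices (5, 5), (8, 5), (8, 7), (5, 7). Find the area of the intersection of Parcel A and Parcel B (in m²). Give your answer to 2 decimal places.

|Parcel A∩Parcel B|: x∈[5,8], y∈[5,7] → 3·2 = 6.

6.00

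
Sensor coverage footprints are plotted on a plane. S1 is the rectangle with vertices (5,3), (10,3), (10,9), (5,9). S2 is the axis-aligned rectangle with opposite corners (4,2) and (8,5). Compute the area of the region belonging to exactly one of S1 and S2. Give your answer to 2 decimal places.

30.00

|S1∩S2|: x∈[5,8], y∈[3,5] → 3·2 = 6.
|S1 △ S2| = |S1| + |S2| − 2·|S1∩S2| = 30 + 12 − 12 = 30.00.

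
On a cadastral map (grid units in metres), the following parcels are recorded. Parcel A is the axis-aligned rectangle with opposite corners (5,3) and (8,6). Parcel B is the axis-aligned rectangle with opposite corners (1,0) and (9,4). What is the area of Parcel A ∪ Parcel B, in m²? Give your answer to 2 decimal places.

By inclusion–exclusion:
Individual areas: |Parcel A| = 9, |Parcel B| = 32.
|Parcel A∩Parcel B|: x∈[5,8], y∈[3,4] → 3·1 = 3.
|Parcel A ∪ Parcel B| = 41 − 3 = 38.00.

38.00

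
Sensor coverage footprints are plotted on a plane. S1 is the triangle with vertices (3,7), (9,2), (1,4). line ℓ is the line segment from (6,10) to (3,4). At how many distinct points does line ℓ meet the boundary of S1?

The segment meets the boundary at (4.059,6.118).

1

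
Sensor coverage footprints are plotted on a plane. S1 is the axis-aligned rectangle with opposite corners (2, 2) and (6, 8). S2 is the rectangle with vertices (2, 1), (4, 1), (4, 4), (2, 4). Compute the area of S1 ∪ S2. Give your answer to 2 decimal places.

26.00

By inclusion–exclusion:
Individual areas: |S1| = 24, |S2| = 6.
|S1∩S2|: x∈[2,4], y∈[2,4] → 2·2 = 4.
|S1 ∪ S2| = 30 − 4 = 26.00.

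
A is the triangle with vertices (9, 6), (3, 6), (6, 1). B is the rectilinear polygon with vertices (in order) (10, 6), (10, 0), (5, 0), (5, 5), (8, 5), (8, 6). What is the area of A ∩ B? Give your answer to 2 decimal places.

The intersection is the polygon with vertices (9,6), (6,1), (5,2.667), (5,5), (8,5), (8,6).
By the shoelace formula its area is 8.67.

8.67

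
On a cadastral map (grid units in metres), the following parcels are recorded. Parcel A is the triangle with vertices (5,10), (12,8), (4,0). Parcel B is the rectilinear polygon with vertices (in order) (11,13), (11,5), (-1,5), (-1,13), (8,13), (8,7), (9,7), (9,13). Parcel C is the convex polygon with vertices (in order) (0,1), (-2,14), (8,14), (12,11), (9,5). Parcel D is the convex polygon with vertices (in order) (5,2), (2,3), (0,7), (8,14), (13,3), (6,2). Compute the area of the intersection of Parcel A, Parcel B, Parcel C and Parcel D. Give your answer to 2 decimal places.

20.21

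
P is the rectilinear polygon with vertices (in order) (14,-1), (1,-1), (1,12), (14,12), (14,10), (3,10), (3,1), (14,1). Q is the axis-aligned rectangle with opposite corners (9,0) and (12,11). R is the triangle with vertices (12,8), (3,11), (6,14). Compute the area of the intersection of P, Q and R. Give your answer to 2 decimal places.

0.50

The intersection is the polygon with vertices (9,11), (10,10), (9,10).
By the shoelace formula its area is 0.50.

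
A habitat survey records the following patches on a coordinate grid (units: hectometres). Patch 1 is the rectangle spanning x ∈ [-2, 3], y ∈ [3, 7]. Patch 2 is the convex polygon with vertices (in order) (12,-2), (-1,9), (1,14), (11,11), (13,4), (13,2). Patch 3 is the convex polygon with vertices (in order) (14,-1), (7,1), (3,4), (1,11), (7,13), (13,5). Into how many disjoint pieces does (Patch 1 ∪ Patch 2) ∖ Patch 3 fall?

(Patch 1 ∪ Patch 2) ∖ Patch 3 splits into 3 disjoint pieces (area 34.7416, area 7.9404, area 2.4912).

3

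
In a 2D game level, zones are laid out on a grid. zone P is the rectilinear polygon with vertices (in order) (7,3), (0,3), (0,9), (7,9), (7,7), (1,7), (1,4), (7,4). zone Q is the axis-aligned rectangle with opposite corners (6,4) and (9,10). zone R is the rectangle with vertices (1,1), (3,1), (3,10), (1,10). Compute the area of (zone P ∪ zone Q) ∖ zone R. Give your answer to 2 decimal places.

|zone P ∪ zone Q| = 40.
|(zone P ∪ zone Q) ∩ zone R| = 6.
|(zone P ∪ zone Q) ∖ zone R| = 40 − 6 = 34.00.

34.00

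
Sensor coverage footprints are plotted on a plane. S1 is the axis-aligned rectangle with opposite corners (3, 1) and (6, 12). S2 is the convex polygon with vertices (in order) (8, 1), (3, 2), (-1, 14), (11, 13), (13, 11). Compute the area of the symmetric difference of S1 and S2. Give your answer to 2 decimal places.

87.70

|S1| = 33, |S2| = 116.5, |S1∩S2| = 30.9.
|S1 △ S2| = |S1| + |S2| − 2·|S1∩S2| = 33 + 116.5 − 61.8 = 87.70.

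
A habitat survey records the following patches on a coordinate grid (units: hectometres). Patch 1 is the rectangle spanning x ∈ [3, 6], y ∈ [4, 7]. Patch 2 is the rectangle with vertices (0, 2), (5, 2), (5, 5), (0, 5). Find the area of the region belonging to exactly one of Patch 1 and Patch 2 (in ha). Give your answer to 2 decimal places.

|Patch 1∩Patch 2|: x∈[3,5], y∈[4,5] → 2·1 = 2.
|Patch 1 △ Patch 2| = |Patch 1| + |Patch 2| − 2·|Patch 1∩Patch 2| = 9 + 15 − 4 = 20.00.

20.00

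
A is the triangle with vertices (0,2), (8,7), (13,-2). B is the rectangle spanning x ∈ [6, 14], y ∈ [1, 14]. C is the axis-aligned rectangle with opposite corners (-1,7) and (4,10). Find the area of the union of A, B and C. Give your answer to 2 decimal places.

By inclusion–exclusion:
Individual areas: |A| = 48.5, |B| = 104, |C| = 15.
|A∩B| = 20.75.
|A∩C| = 0.
|B∩C| = 0 (no overlap).
|A∩B∩C| = 0.
|A ∪ B ∪ C| = 167.5 − 20.75 + 0 = 146.75.

146.75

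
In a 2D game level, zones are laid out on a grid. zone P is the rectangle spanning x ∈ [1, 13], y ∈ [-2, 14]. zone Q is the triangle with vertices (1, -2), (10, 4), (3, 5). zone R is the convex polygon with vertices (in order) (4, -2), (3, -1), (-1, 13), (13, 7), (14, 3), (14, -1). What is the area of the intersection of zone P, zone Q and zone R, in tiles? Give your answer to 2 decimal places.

The intersection is the polygon with vertices (10,4), (2.92,-0.72), (2.143,2), (3,5).
By the shoelace formula its area is 22.39.

22.39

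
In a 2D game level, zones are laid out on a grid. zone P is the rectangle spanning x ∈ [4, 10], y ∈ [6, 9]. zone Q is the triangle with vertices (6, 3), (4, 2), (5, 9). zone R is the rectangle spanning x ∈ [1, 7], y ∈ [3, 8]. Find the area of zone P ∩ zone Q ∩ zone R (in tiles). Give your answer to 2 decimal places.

1.24

The intersection is the polygon with vertices (4.857,8), (5.167,8), (5.5,6), (4.571,6).
By the shoelace formula its area is 1.24.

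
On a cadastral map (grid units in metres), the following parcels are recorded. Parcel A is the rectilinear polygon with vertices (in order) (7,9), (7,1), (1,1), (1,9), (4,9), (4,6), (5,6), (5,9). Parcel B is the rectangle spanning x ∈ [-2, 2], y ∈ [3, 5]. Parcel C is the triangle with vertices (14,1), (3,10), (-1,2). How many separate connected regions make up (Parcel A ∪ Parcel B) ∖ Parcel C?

(Parcel A ∪ Parcel B) ∖ Parcel C splits into 4 disjoint pieces (area 4, area 4, area 2.25, area 2.9091).

4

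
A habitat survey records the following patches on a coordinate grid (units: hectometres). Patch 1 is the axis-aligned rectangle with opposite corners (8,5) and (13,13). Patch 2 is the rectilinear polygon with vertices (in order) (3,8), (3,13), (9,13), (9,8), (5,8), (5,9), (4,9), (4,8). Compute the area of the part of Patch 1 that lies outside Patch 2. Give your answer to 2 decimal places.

35.00

|Patch 1| = 40, |Patch 1∩Patch 2| = 5.
|Patch 1 ∖ Patch 2| = |Patch 1| − |Patch 1∩Patch 2| = 40 − 5 = 35.00.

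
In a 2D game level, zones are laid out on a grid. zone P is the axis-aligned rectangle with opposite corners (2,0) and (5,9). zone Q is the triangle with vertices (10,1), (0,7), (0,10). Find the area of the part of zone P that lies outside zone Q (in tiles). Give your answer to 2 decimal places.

|zone P| = 27, |zone P∩zone Q| = 5.85.
|zone P ∖ zone Q| = |zone P| − |zone P∩zone Q| = 27 − 5.85 = 21.15.

21.15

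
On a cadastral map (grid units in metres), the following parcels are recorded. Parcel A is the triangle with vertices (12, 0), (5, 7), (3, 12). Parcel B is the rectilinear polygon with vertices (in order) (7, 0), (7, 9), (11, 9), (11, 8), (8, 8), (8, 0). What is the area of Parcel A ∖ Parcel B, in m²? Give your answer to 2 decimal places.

|Parcel A| = 10.5, |Parcel A∩Parcel B| = 1.5.
|Parcel A ∖ Parcel B| = |Parcel A| − |Parcel A∩Parcel B| = 10.5 − 1.5 = 9.00.

9.00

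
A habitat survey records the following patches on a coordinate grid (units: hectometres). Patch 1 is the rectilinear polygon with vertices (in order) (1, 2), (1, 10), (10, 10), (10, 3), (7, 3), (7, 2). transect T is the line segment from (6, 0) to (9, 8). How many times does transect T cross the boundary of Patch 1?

3

The segment meets the boundary at (7.125,3), (6.75,2), (7,2.667).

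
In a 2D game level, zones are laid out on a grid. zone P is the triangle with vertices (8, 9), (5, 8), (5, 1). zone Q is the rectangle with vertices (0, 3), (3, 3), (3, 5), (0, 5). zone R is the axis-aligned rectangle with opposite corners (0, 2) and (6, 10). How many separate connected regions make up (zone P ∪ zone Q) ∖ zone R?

(zone P ∪ zone Q) ∖ zone R splits into 2 disjoint pieces (area 4.6667, area 0.1875).

2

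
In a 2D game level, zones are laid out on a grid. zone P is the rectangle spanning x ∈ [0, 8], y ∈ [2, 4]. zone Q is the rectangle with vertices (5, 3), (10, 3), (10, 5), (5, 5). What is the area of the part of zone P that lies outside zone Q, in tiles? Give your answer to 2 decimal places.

13.00

|zone P∩zone Q|: x∈[5,8], y∈[3,4] → 3·1 = 3.
|zone P| = 16.
|zone P ∖ zone Q| = |zone P| − |zone P∩zone Q| = 16 − 3 = 13.00.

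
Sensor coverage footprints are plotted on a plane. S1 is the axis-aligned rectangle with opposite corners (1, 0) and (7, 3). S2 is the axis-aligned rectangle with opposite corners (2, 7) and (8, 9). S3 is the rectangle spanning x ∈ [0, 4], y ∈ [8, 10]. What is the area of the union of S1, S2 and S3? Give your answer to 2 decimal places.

36.00

By inclusion–exclusion:
Individual areas: |S1| = 18, |S2| = 12, |S3| = 8.
|S1∩S2| = 0 (no overlap).
|S1∩S3| = 0 (no overlap).
|S2∩S3|: x∈[2,4], y∈[8,9] → 2·1 = 2.
|S1∩S2∩S3| = 0.
|S1 ∪ S2 ∪ S3| = 38 − 2 + 0 = 36.00.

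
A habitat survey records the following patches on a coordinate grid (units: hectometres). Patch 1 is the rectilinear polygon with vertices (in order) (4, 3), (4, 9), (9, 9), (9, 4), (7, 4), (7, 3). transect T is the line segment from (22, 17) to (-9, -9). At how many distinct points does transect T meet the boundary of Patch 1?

2

The segment meets the boundary at (5.308,3), (9,6.097).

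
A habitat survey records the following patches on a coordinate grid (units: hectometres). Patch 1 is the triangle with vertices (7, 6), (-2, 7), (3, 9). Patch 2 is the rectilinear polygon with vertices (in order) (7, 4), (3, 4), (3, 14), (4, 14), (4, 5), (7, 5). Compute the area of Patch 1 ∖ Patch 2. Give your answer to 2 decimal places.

|Patch 1| = 11.5, |Patch 1∩Patch 2| = 2.2361.
|Patch 1 ∖ Patch 2| = |Patch 1| − |Patch 1∩Patch 2| = 11.5 − 2.2361 = 9.26.

9.26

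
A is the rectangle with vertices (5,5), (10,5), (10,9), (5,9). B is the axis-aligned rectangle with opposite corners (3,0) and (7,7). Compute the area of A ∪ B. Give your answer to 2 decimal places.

44.00

By inclusion–exclusion:
Individual areas: |A| = 20, |B| = 28.
|A∩B|: x∈[5,7], y∈[5,7] → 2·2 = 4.
|A ∪ B| = 48 − 4 = 44.00.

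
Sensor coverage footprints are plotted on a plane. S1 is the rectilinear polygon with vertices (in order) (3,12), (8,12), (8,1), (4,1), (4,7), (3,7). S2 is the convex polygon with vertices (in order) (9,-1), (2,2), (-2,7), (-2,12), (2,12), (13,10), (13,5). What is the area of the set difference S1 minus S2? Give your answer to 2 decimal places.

|S1| = 49, |S1∩S2| = 45.7944.
|S1 ∖ S2| = |S1| − |S1∩S2| = 49 − 45.7944 = 3.21.

3.21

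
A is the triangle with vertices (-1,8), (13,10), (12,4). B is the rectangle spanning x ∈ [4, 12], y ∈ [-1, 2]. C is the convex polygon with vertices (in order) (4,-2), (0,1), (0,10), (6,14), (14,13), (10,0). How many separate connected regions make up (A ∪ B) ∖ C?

3

(A ∪ B) ∖ C splits into 3 disjoint pieces (area 0.2253, area 2.0147, area 6.8846).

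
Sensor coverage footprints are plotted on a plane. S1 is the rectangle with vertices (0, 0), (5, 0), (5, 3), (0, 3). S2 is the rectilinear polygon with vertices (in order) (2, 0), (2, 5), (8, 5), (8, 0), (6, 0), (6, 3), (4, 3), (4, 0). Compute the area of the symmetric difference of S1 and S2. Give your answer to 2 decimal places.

|S1| = 15, |S2| = 24, |S1∩S2| = 6.
|S1 △ S2| = |S1| + |S2| − 2·|S1∩S2| = 15 + 24 − 12 = 27.00.

27.00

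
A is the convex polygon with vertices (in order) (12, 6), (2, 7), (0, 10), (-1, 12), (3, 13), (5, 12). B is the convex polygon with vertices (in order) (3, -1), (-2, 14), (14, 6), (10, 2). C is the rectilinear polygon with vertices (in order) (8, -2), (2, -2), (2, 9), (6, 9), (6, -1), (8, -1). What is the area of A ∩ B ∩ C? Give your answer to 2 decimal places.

The intersection is the polygon with vertices (2,7), (2,9), (6,9), (6,6.6).
By the shoelace formula its area is 8.80.

8.80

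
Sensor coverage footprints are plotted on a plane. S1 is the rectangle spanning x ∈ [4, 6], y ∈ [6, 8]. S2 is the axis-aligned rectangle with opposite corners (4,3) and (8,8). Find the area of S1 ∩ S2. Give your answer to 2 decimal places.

4.00

|S1∩S2|: x∈[4,6], y∈[6,8] → 2·2 = 4.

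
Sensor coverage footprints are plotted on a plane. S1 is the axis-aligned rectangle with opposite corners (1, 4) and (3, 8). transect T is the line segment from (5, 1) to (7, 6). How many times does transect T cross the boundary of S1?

The segment lies entirely outside S1 and never meets its boundary.

0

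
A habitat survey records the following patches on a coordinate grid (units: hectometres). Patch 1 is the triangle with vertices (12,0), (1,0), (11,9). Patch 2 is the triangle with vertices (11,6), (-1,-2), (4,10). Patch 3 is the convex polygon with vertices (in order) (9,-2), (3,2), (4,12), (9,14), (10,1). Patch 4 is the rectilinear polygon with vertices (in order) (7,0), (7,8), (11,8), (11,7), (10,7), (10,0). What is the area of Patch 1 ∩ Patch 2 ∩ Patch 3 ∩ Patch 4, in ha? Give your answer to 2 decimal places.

The intersection is the polygon with vertices (9.552,6.828), (9.683,5.122), (7,3.333), (7,5.4), (8.961,7.165).
By the shoelace formula its area is 5.89.

5.89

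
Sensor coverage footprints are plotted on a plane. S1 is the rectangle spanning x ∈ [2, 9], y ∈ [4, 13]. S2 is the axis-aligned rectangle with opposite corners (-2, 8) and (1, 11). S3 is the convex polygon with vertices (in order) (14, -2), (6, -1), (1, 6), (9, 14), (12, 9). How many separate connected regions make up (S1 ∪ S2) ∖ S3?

3

(S1 ∪ S2) ∖ S3 splits into 3 disjoint pieces (area 18, area 0.1286, area 9).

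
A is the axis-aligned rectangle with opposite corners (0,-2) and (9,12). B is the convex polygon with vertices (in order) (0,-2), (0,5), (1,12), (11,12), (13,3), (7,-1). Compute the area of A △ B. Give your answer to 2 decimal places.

|A| = 126, |B| = 148, |A∩B| = 115.6667.
|A △ B| = |A| + |B| − 2·|A∩B| = 126 + 148 − 231.3333 = 42.67.

42.67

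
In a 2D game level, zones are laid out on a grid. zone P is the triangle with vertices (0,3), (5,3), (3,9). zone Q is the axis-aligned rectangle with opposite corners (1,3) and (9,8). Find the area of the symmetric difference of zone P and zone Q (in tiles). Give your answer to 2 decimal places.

27.83

|zone P| = 15, |zone Q| = 40, |zone P∩zone Q| = 13.5833.
|zone P △ zone Q| = |zone P| + |zone Q| − 2·|zone P∩zone Q| = 15 + 40 − 27.1667 = 27.83.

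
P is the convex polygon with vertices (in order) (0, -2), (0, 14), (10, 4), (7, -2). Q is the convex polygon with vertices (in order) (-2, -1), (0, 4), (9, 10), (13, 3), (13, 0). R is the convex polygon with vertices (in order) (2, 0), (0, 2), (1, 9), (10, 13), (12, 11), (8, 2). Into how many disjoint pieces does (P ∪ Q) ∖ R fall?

(P ∪ Q) ∖ R is a single connected region.

1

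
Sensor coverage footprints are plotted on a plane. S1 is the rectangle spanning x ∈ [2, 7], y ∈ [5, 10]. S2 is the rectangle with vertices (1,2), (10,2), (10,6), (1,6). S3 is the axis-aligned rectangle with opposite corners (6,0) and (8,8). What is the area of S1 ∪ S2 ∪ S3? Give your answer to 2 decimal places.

62.00

By inclusion–exclusion:
Individual areas: |S1| = 25, |S2| = 36, |S3| = 16.
|S1∩S2|: x∈[2,7], y∈[5,6] → 5·1 = 5.
|S1∩S3|: x∈[6,7], y∈[5,8] → 1·3 = 3.
|S2∩S3|: x∈[6,8], y∈[2,6] → 2·4 = 8.
|S1∩S2∩S3| = 1.
|S1 ∪ S2 ∪ S3| = 77 − 16 + 1 = 62.00.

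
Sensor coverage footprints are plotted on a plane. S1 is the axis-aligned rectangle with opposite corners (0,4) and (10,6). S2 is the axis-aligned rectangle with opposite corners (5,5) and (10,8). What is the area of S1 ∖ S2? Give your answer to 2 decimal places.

|S1∩S2|: x∈[5,10], y∈[5,6] → 5·1 = 5.
|S1| = 20.
|S1 ∖ S2| = |S1| − |S1∩S2| = 20 − 5 = 15.00.

15.00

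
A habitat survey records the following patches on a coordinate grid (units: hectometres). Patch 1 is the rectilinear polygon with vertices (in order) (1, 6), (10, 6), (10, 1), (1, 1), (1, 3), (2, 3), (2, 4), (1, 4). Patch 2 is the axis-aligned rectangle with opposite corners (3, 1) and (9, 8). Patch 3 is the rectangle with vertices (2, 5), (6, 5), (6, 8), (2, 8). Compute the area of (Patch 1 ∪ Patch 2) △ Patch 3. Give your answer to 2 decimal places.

48.00

|Patch 1 ∪ Patch 2| = 56.
|(Patch 1 ∪ Patch 2) ∩ Patch 3| = 10.
|(Patch 1 ∪ Patch 2) △ Patch 3| = 56 + 12 − 20 = 48.00.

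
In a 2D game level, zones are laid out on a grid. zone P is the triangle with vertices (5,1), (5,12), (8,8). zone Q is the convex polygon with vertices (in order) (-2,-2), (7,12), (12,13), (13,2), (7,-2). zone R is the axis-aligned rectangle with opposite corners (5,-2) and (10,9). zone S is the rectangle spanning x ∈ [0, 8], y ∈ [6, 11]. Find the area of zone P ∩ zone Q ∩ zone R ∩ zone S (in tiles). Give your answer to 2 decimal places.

7.76

The intersection is the polygon with vertices (7.25,9), (8,8), (7.143,6), (5,6), (5,8.889), (5.071,9).
By the shoelace formula its area is 7.76.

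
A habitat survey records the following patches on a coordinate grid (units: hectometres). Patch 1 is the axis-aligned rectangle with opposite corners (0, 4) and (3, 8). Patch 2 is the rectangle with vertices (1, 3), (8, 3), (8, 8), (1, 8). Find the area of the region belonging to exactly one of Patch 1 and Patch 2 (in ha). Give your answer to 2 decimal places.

|Patch 1∩Patch 2|: x∈[1,3], y∈[4,8] → 2·4 = 8.
|Patch 1 △ Patch 2| = |Patch 1| + |Patch 2| − 2·|Patch 1∩Patch 2| = 12 + 35 − 16 = 31.00.

31.00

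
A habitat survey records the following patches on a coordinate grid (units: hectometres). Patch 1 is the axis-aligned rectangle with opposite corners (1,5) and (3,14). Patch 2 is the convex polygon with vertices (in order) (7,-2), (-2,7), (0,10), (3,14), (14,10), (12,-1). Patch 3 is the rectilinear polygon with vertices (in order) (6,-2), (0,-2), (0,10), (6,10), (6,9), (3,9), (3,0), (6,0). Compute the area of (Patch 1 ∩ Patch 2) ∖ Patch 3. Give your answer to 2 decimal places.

|Patch 1 ∩ Patch 2| = 15.3333.
|(Patch 1 ∩ Patch 2) ∩ Patch 3| = 10.
|(Patch 1 ∩ Patch 2) ∖ Patch 3| = 15.3333 − 10 = 5.33.

5.33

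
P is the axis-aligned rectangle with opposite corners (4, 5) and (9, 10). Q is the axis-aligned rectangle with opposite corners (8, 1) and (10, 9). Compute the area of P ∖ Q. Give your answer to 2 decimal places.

21.00

|P∩Q|: x∈[8,9], y∈[5,9] → 1·4 = 4.
|P| = 25.
|P ∖ Q| = |P| − |P∩Q| = 25 − 4 = 21.00.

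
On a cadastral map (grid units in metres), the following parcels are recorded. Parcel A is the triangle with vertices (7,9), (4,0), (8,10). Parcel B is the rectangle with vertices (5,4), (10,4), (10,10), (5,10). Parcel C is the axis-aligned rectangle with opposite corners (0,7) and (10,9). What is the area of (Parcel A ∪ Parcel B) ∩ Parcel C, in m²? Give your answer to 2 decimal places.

The region (Parcel A ∪ Parcel B) ∩ Parcel C is the polygon with vertices (5,9), (10,9), (10,7), (5,7).
By the shoelace formula its area is 10.00.

10.00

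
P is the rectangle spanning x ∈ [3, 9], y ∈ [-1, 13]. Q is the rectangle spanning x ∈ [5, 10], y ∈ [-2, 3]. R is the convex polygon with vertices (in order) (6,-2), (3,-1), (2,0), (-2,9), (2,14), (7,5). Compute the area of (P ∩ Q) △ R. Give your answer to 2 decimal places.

|P ∩ Q| = 16.
|(P ∩ Q) ∩ R| = 5.7143.
|(P ∩ Q) △ R| = 16 + 79 − 11.4286 = 83.57.

83.57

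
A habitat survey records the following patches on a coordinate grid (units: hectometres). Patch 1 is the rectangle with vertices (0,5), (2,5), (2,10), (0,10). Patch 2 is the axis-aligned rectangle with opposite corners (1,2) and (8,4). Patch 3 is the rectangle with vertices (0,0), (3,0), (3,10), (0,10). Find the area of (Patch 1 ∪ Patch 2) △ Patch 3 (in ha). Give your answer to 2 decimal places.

|Patch 1 ∪ Patch 2| = 24.
|(Patch 1 ∪ Patch 2) ∩ Patch 3| = 14.
|(Patch 1 ∪ Patch 2) △ Patch 3| = 24 + 30 − 28 = 26.00.

26.00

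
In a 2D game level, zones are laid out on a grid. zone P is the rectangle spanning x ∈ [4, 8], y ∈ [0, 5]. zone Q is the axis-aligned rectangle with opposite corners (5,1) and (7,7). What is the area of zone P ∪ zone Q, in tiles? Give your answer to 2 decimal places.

By inclusion–exclusion:
Individual areas: |zone P| = 20, |zone Q| = 12.
|zone P∩zone Q|: x∈[5,7], y∈[1,5] → 2·4 = 8.
|zone P ∪ zone Q| = 32 − 8 = 24.00.

24.00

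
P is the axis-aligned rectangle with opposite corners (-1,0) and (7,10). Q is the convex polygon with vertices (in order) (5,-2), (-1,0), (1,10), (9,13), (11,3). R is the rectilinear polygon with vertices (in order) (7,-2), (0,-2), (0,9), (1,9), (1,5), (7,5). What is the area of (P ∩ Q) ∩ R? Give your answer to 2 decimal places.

37.40

The region (P ∩ Q) ∩ R is the polygon with vertices (7,0), (0,0), (0,5), (0.8,9), (1,9), (1,5), (7,5).
By the shoelace formula its area is 37.40.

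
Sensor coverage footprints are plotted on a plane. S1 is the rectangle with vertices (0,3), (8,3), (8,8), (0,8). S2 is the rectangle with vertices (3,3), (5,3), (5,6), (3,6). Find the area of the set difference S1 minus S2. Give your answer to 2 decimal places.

34.00

|S1∩S2|: x∈[3,5], y∈[3,6] → 2·3 = 6.
|S1| = 40.
|S1 ∖ S2| = |S1| − |S1∩S2| = 40 − 6 = 34.00.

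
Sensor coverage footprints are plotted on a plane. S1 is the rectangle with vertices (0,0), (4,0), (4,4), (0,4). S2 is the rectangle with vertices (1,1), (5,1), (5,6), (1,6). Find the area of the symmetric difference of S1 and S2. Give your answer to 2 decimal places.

18.00

|S1∩S2|: x∈[1,4], y∈[1,4] → 3·3 = 9.
|S1 △ S2| = |S1| + |S2| − 2·|S1∩S2| = 16 + 20 − 18 = 18.00.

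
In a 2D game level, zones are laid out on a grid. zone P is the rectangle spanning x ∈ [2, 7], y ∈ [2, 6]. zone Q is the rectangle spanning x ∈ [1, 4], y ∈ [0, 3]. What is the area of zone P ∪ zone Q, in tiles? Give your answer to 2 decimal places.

By inclusion–exclusion:
Individual areas: |zone P| = 20, |zone Q| = 9.
|zone P∩zone Q|: x∈[2,4], y∈[2,3] → 2·1 = 2.
|zone P ∪ zone Q| = 29 − 2 = 27.00.

27.00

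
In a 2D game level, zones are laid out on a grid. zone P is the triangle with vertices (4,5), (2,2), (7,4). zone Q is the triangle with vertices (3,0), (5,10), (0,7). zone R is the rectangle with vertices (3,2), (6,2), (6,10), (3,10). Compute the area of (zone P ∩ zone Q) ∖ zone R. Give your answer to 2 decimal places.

0.54

|zone P ∩ zone Q| = 1.6681.
|(zone P ∩ zone Q) ∩ zone R| = 1.1239.
|(zone P ∩ zone Q) ∖ zone R| = 1.6681 − 1.1239 = 0.54.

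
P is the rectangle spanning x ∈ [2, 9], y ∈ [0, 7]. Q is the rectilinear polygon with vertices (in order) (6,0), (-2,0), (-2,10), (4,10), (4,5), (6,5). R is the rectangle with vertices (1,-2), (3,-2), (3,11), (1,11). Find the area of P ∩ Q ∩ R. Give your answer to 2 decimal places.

The intersection is the polygon with vertices (3,7), (3,0), (2,0), (2,7).
By the shoelace formula its area is 7.00.

7.00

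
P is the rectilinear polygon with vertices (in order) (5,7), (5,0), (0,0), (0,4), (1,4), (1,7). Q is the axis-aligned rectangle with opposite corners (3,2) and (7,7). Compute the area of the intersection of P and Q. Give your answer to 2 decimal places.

10.00

The intersection is the polygon with vertices (5,2), (3,2), (3,7), (5,7).
By the shoelace formula its area is 10.00.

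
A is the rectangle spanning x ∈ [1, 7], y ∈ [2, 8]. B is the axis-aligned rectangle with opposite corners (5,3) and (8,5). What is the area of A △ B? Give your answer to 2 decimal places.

34.00

|A∩B|: x∈[5,7], y∈[3,5] → 2·2 = 4.
|A △ B| = |A| + |B| − 2·|A∩B| = 36 + 6 − 8 = 34.00.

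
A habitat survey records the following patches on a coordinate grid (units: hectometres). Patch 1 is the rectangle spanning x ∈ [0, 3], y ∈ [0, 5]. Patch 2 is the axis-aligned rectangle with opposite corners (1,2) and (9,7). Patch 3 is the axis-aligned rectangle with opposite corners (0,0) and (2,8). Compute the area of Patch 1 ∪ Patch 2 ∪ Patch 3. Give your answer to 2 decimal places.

By inclusion–exclusion:
Individual areas: |Patch 1| = 15, |Patch 2| = 40, |Patch 3| = 16.
|Patch 1∩Patch 2|: x∈[1,3], y∈[2,5] → 2·3 = 6.
|Patch 1∩Patch 3|: x∈[0,2], y∈[0,5] → 2·5 = 10.
|Patch 2∩Patch 3|: x∈[1,2], y∈[2,7] → 1·5 = 5.
|Patch 1∩Patch 2∩Patch 3| = 3.
|Patch 1 ∪ Patch 2 ∪ Patch 3| = 71 − 21 + 3 = 53.00.

53.00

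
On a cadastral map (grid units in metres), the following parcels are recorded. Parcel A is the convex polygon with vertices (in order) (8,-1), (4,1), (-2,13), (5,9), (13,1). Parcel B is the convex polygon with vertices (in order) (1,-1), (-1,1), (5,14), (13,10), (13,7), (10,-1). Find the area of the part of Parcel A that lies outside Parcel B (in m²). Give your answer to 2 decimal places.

15.60

|Parcel A| = 75, |Parcel A∩Parcel B| = 59.4027.
|Parcel A ∖ Parcel B| = |Parcel A| − |Parcel A∩Parcel B| = 75 − 59.4027 = 15.60.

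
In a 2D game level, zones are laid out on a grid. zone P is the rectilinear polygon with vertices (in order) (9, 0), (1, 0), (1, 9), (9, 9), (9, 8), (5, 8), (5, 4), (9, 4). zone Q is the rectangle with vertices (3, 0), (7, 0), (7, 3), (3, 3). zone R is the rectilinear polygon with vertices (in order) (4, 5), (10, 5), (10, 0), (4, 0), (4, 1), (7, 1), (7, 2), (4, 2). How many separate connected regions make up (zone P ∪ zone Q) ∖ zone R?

(zone P ∪ zone Q) ∖ zone R is a single connected region.

1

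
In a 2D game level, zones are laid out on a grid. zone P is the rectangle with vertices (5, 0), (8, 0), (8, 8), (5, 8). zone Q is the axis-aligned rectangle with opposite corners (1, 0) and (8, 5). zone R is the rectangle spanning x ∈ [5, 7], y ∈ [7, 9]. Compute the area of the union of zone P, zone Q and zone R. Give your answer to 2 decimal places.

By inclusion–exclusion:
Individual areas: |zone P| = 24, |zone Q| = 35, |zone R| = 4.
|zone P∩zone Q|: x∈[5,8], y∈[0,5] → 3·5 = 15.
|zone P∩zone R|: x∈[5,7], y∈[7,8] → 2·1 = 2.
|zone Q∩zone R| = 0 (no overlap).
|zone P∩zone Q∩zone R| = 0.
|zone P ∪ zone Q ∪ zone R| = 63 − 17 + 0 = 46.00.

46.00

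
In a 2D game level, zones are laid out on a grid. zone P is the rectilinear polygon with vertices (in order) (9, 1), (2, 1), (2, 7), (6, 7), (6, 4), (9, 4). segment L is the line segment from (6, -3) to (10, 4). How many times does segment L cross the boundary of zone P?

2

The segment meets the boundary at (8.286,1), (9,2.25).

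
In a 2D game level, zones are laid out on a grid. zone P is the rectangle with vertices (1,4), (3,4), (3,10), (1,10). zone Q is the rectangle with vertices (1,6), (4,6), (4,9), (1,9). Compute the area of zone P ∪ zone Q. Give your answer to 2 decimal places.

By inclusion–exclusion:
Individual areas: |zone P| = 12, |zone Q| = 9.
|zone P∩zone Q|: x∈[1,3], y∈[6,9] → 2·3 = 6.
|zone P ∪ zone Q| = 21 − 6 = 15.00.

15.00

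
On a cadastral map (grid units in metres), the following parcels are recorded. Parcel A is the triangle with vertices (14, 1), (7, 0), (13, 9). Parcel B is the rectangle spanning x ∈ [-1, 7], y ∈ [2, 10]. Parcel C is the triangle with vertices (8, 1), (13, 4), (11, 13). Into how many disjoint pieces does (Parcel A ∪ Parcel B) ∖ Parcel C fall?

2

(Parcel A ∪ Parcel B) ∖ Parcel C splits into 2 disjoint pieces (area 16.8833, area 64).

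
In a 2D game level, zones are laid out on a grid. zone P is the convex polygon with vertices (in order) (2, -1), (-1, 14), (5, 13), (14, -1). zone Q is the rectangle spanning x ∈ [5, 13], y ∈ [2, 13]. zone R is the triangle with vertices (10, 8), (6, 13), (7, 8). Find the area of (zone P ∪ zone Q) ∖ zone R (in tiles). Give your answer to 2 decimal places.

|zone P ∪ zone Q| = 176.6071.
|(zone P ∪ zone Q) ∩ zone R| = 7.5.
|(zone P ∪ zone Q) ∖ zone R| = 176.6071 − 7.5 = 169.11.

169.11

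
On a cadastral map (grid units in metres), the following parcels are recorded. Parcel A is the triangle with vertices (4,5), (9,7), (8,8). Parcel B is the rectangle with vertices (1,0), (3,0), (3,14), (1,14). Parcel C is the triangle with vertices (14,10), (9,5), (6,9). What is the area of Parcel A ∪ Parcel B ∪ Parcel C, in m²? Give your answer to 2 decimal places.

By inclusion–exclusion:
Individual areas: |Parcel A| = 3.5, |Parcel B| = 28, |Parcel C| = 17.5.
|Parcel A∩Parcel B| = 0.
|Parcel A∩Parcel C| = 1.3462.
|Parcel B∩Parcel C| = 0.
|Parcel A∩Parcel B∩Parcel C| = 0.
|Parcel A ∪ Parcel B ∪ Parcel C| = 49 − 1.3462 + 0 = 47.65.

47.65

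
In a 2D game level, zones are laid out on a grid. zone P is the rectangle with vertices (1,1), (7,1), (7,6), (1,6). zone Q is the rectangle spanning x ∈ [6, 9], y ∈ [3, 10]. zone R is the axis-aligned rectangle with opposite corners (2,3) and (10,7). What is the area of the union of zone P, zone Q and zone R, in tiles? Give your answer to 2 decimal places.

By inclusion–exclusion:
Individual areas: |zone P| = 30, |zone Q| = 21, |zone R| = 32.
|zone P∩zone Q|: x∈[6,7], y∈[3,6] → 1·3 = 3.
|zone P∩zone R|: x∈[2,7], y∈[3,6] → 5·3 = 15.
|zone Q∩zone R|: x∈[6,9], y∈[3,7] → 3·4 = 12.
|zone P∩zone Q∩zone R| = 3.
|zone P ∪ zone Q ∪ zone R| = 83 − 30 + 3 = 56.00.

56.00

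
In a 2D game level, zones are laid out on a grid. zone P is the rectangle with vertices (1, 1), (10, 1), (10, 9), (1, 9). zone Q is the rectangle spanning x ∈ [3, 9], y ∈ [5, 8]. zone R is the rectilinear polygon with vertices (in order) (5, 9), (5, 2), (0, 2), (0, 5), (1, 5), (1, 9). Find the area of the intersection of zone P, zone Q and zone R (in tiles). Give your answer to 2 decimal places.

6.00

The intersection is the polygon with vertices (3,8), (5,8), (5,5), (3,5).
By the shoelace formula its area is 6.00.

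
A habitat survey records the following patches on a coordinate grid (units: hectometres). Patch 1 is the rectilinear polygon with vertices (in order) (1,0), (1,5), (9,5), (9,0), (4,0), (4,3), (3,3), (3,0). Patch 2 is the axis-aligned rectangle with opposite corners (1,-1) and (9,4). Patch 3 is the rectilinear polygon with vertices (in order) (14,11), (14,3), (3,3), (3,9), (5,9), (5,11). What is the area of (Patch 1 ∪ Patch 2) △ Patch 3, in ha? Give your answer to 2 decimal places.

|Patch 1 ∪ Patch 2| = 48.
|(Patch 1 ∪ Patch 2) ∩ Patch 3| = 12.
|(Patch 1 ∪ Patch 2) △ Patch 3| = 48 + 84 − 24 = 108.00.

108.00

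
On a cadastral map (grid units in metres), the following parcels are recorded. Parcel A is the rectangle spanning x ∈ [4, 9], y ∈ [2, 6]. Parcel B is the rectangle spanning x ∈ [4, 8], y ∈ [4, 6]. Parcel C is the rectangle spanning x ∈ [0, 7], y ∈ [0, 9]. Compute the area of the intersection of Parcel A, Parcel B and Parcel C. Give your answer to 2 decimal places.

6.00

The intersection is the polygon with vertices (4,4), (4,6), (7,6), (7,4).
By the shoelace formula its area is 6.00.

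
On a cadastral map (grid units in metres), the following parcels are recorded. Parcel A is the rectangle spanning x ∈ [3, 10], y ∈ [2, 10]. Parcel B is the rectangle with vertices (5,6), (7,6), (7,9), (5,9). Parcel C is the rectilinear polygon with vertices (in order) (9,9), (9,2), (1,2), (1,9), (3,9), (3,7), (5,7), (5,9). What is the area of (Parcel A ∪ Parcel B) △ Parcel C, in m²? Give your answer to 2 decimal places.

|Parcel A ∪ Parcel B| = 56.
|(Parcel A ∪ Parcel B) ∩ Parcel C| = 38.
|(Parcel A ∪ Parcel B) △ Parcel C| = 56 + 52 − 76 = 32.00.

32.00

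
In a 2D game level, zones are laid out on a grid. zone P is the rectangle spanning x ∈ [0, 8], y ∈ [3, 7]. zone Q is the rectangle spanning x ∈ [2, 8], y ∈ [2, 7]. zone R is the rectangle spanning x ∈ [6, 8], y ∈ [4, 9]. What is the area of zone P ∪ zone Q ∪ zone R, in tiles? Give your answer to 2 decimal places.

42.00

By inclusion–exclusion:
Individual areas: |zone P| = 32, |zone Q| = 30, |zone R| = 10.
|zone P∩zone Q|: x∈[2,8], y∈[3,7] → 6·4 = 24.
|zone P∩zone R|: x∈[6,8], y∈[4,7] → 2·3 = 6.
|zone Q∩zone R|: x∈[6,8], y∈[4,7] → 2·3 = 6.
|zone P∩zone Q∩zone R| = 6.
|zone P ∪ zone Q ∪ zone R| = 72 − 36 + 6 = 42.00.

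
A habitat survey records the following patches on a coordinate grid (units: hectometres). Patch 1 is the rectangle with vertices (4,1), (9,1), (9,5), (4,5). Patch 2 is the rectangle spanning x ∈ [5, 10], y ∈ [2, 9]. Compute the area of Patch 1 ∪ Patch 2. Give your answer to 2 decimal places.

By inclusion–exclusion:
Individual areas: |Patch 1| = 20, |Patch 2| = 35.
|Patch 1∩Patch 2|: x∈[5,9], y∈[2,5] → 4·3 = 12.
|Patch 1 ∪ Patch 2| = 55 − 12 = 43.00.

43.00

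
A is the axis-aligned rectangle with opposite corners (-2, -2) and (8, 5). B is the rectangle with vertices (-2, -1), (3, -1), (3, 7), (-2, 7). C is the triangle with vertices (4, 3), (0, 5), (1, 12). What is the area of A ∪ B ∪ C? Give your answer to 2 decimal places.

By inclusion–exclusion:
Individual areas: |A| = 70, |B| = 40, |C| = 15.
|A∩B|: x∈[-2,3], y∈[-1,5] → 5·6 = 30.
|A∩C| = 3.3333.
|B∩C| = 7.7976.
|A∩B∩C| = 2.25.
|A ∪ B ∪ C| = 125 − 41.131 + 2.25 = 86.12.

86.12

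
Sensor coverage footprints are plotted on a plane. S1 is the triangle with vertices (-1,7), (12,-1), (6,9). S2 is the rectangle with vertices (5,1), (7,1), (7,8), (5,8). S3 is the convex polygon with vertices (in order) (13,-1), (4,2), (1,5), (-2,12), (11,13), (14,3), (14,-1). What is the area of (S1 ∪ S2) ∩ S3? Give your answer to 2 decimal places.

|S1 ∪ S2| = 44.5179.
|(S1 ∪ S2) ∩ S3| = 42.98.

42.98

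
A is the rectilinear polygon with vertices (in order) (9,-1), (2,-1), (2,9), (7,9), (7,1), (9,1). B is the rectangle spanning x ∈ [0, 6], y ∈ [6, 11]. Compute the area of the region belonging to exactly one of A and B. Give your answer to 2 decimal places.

60.00

|A| = 54, |B| = 30, |A∩B| = 12.
|A △ B| = |A| + |B| − 2·|A∩B| = 54 + 30 − 24 = 60.00.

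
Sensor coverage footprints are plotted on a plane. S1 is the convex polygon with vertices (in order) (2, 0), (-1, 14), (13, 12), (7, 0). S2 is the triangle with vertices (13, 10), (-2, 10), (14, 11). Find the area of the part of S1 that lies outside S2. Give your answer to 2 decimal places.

|S1| = 125, |S1∩S2| = 6.2162.
|S1 ∖ S2| = |S1| − |S1∩S2| = 125 − 6.2162 = 118.78.

118.78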